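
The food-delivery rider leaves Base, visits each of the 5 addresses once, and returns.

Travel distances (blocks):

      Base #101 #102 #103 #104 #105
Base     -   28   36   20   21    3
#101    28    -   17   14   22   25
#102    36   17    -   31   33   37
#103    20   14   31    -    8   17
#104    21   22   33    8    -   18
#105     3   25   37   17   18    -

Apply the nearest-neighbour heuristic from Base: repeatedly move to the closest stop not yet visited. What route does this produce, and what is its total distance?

Base → [#105:3 / #103:20 / #104:21 / #101:28 / #102:36] → #105 (3)
#105 → [#103:17 / #104:18 / #101:25 / #102:37] → #103 (17)
#103 → [#104:8 / #101:14 / #102:31] → #104 (8)
#104 → [#101:22 / #102:33] → #101 (22)
#101 → [#102:17] → #102 (17)
Return #102→Base: 36.
Total = 3 + 17 + 8 + 22 + 17 + 36 = 103.

Total distance 103 blocks via the nearest-neighbour route Base → #105 → #103 → #104 → #101 → #102 → Base.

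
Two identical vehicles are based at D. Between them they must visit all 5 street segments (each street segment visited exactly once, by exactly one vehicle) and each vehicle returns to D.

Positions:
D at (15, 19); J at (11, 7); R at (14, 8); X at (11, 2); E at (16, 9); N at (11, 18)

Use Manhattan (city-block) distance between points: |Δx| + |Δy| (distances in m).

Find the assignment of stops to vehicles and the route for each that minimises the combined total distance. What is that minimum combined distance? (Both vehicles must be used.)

Try each way of splitting the stops between the two vehicles (each non-empty) and, for each split, find the best tour for each vehicle:
  {J} + {R, X, E, N}: 32 + 44 = 76
  {R} + {J, X, E, N}: 24 + 44 = 68
  {J, R} + {X, E, N}: 32 + 44 = 76
  {X} + {J, R, E, N}: 42 + 34 = 76
  {J, X} + {R, E, N}: 42 + 32 = 74
  {R, X} + {J, E, N}: 42 + 34 = 76
  … (15 splits in total)
  {J, R, X, E} + {N}: 44 + 10 = 54  ← best
Best: vehicle 1 D → J → X → R → E → D = 44; vehicle 2 D → N → D = 10; combined 54.

Minimum combined distance: 54 m.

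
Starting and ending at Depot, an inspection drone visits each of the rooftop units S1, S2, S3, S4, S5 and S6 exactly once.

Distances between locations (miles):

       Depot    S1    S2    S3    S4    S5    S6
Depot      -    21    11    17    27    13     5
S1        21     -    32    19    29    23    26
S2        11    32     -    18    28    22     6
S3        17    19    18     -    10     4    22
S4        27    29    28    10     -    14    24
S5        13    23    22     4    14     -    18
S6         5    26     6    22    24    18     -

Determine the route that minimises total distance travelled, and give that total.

With 6 stops there are 6!/2 = 360 distinct round trips (a route and its reverse cost the same).
Depot - S1 - S2 - S3 - S4 - S5 - S6 - Depot: 21+32+18+10+14+18+5 = 118
Depot - S1 - S2 - S3 - S4 - S6 - S5 - Depot: 21+32+18+10+24+18+13 = 136
Depot - S1 - S2 - S3 - S5 - S4 - S6 - Depot: 21+32+18+4+14+24+5 = 118
Depot - S1 - S2 - S3 - S5 - S6 - S4 - Depot: 21+32+18+4+18+24+27 = 144
Depot - S1 - S2 - S3 - S6 - S4 - S5 - Depot: 21+32+18+22+24+14+13 = 144
Depot - S1 - S2 - S3 - S6 - S5 - S4 - Depot: 21+32+18+22+18+14+27 = 152
Depot - S1 - S2 - S4 - S3 - S5 - S6 - Depot: 21+32+28+10+4+18+5 = 118
Depot - S1 - S2 - S4 - S3 - S6 - S5 - Depot: 21+32+28+10+22+18+13 = 144
… (352 more)
Depot - S1 - S3 - S4 - S5 - S2 - S6 - Depot: 21+19+10+14+22+6+5 = 97  ← best
The minimum is 97.
One optimal route: Depot → S1 → S3 → S4 → S5 → S2 → S6 → Depot (or its reverse).

97 miles — the shortest possible round trip.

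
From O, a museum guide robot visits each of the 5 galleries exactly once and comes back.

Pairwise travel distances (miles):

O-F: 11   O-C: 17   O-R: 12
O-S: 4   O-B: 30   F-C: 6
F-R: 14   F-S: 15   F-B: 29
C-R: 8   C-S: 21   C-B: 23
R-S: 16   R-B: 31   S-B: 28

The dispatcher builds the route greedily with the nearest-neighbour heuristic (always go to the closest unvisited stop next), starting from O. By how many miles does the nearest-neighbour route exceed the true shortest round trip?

7 miles longer than the optimal tour.

O: S=4, F=11, R=12, C=17, B=30 ⇒ S
S: F=15, R=16, C=21, B=28 ⇒ F
F: C=6, R=14, B=29 ⇒ C
C: R=8, B=23 ⇒ R
R: B=31 ⇒ B
NN route O → S → F → C → R → B → O costs 94.
Optimal: O → R → F → C → B → S → O costs 87 (by enumerating all 60 distinct tours).
Excess = 94 − 87 = 7.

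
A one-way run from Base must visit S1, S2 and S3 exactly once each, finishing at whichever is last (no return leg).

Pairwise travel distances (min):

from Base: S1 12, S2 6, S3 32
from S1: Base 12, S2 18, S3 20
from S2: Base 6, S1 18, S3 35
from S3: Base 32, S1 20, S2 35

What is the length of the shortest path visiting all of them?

44 min — the minimum one-way total.

There are 3! = 6 possible orderings.
Base→S1→S2→S3: 12+18+35 = 65
Base→S1→S3→S2: 12+20+35 = 67
Base→S2→S1→S3: 6+18+20 = 44
Base→S2→S3→S1: 6+35+20 = 61
Base→S3→S1→S2: 32+20+18 = 70
Base→S3→S2→S1: 32+35+18 = 85
The minimum is 44.
One shortest path: Base → S2 → S1 → S3.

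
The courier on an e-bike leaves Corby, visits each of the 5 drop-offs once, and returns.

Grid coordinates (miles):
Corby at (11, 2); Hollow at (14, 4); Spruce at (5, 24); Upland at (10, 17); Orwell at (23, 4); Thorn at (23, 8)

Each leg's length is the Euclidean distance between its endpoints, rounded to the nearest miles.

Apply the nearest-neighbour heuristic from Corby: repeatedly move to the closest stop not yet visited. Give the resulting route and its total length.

Total distance 65 miles via the nearest-neighbour route Corby → Hollow → Orwell → Thorn → Upland → Spruce → Corby.

From Corby: distances to unvisited — Hollow=4, Orwell=12, Thorn=13, Upland=15, Spruce=23. Nearest is Hollow (4).
From Hollow: distances to unvisited — Orwell=9, Thorn=10, Upland=14, Spruce=22. Nearest is Orwell (9).
From Orwell: distances to unvisited — Thorn=4, Upland=18, Spruce=27. Nearest is Thorn (4).
From Thorn: distances to unvisited — Upland=16, Spruce=24. Nearest is Upland (16).
From Upland: distances to unvisited — Spruce=9. Nearest is Spruce (9).
Return Spruce→Corby: 23.
Total = 4 + 9 + 4 + 16 + 9 + 23 = 65.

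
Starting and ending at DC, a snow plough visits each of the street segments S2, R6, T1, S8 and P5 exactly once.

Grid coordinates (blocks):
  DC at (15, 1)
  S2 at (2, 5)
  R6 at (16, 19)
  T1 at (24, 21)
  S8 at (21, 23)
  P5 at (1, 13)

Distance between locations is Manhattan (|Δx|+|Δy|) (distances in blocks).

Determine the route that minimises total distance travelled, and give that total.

With 5 stops there are 5!/2 = 60 distinct round trips (a route and its reverse cost the same).
DC→S2→R6→T1→S8→P5→DC: 17+28+10+5+30+26 = 116
DC→S2→R6→T1→P5→S8→DC: 17+28+10+31+30+28 = 144
DC→S2→R6→S8→T1→P5→DC: 17+28+9+5+31+26 = 116
DC→S2→R6→S8→P5→T1→DC: 17+28+9+30+31+29 = 144
DC→S2→R6→P5→T1→S8→DC: 17+28+21+31+5+28 = 130
DC→S2→R6→P5→S8→T1→DC: 17+28+21+30+5+29 = 130
DC→S2→T1→R6→S8→P5→DC: 17+38+10+9+30+26 = 130
DC→S2→T1→R6→P5→S8→DC: 17+38+10+21+30+28 = 144
DC→S2→T1→S8→R6→P5→DC: 17+38+5+9+21+26 = 116
DC→S2→T1→S8→P5→R6→DC: 17+38+5+30+21+19 = 130
DC→S2→T1→P5→R6→S8→DC: 17+38+31+21+9+28 = 144
DC→S2→T1→P5→S8→R6→DC: 17+38+31+30+9+19 = 144
DC→S2→S8→R6→T1→P5→DC: 17+37+9+10+31+26 = 130
DC→S2→S8→R6→P5→T1→DC: 17+37+9+21+31+29 = 144
… (46 more)
DC→S2→P5→R6→T1→S8→DC: 17+9+21+10+5+28 = 90  ← best
The minimum is 90.
One optimal route: DC → S2 → P5 → R6 → T1 → S8 → DC (or its reverse).

Minimum total distance: 90 blocks.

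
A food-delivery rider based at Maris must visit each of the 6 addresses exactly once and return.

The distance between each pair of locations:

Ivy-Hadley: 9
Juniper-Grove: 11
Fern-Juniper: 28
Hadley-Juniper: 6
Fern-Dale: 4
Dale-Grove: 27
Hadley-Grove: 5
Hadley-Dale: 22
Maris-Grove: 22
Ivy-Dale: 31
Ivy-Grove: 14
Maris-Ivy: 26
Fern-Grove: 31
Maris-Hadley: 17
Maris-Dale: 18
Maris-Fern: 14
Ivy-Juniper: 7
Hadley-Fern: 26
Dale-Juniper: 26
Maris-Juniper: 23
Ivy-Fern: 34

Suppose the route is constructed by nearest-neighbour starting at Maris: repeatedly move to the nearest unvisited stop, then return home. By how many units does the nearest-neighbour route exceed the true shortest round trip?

Maris: Fern=14, Hadley=17, Dale=18, Grove=22, Juniper=23, Ivy=26 ⇒ Fern
Fern: Dale=4, Hadley=26, Juniper=28, Grove=31, Ivy=34 ⇒ Dale
Dale: Hadley=22, Juniper=26, Grove=27, Ivy=31 ⇒ Hadley
Hadley: Grove=5, Juniper=6, Ivy=9 ⇒ Grove
Grove: Juniper=11, Ivy=14 ⇒ Juniper
Juniper: Ivy=7 ⇒ Ivy
NN route Maris → Fern → Dale → Hadley → Grove → Juniper → Ivy → Maris costs 89.
Optimal: Maris → Hadley → Grove → Ivy → Juniper → Dale → Fern → Maris costs 87 (by enumerating all 360 distinct tours).
Excess = 89 − 87 = 2.

Excess over optimum: 2.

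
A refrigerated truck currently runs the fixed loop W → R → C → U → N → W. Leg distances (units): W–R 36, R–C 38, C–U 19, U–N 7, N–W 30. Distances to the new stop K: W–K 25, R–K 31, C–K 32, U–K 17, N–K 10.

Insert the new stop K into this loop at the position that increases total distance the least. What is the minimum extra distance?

Insertion cost between consecutive stops i–j is d(i,K) + d(K,j) − d(i,j):
  between W and R: 25 + 31 − 36 = 20
  between R and C: 31 + 32 − 38 = 25
  between C and U: 32 + 17 − 19 = 30
  between U and N: 17 + 10 − 7 = 20
  between N and W: 10 + 25 − 30 = 5
Cheapest insertion is between N and W, adding 5.
New total = 130 + 5 = 135.

Minimum extra distance: 5, inserting K between N and W.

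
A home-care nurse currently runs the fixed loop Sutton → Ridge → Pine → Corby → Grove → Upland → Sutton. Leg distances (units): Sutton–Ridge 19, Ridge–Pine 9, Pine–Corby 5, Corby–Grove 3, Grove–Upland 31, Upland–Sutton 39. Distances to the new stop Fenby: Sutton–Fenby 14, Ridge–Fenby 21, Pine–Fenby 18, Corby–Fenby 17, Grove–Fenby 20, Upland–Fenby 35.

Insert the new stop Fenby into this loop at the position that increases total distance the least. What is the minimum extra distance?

Insertion cost between consecutive stops i–j is d(i,Fenby) + d(Fenby,j) − d(i,j):
  between Sutton and Ridge: 14 + 21 − 19 = 16
  between Ridge and Pine: 21 + 18 − 9 = 30
  between Pine and Corby: 18 + 17 − 5 = 30
  between Corby and Grove: 17 + 20 − 3 = 34
  between Grove and Upland: 20 + 35 − 31 = 24
  between Upland and Sutton: 35 + 14 − 39 = 10
Cheapest insertion is between Upland and Sutton, adding 10.
New total = 106 + 10 = 116.

+10 — insert Fenby between Upland and Sutton.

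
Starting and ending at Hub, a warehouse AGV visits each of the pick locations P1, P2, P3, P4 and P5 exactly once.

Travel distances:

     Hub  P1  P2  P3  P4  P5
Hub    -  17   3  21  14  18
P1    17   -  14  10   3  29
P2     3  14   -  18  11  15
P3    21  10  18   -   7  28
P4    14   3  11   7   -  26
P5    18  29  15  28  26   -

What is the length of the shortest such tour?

There are 60 distinct closed tours to check (reversals are equivalent).
Hub → P1 → P2 → P3 → P4 → P5 → Hub: 17+14+18+7+26+18 = 100
Hub → P1 → P2 → P3 → P5 → P4 → Hub: 17+14+18+28+26+14 = 117
Hub → P1 → P2 → P4 → P3 → P5 → Hub: 17+14+11+7+28+18 = 95
Hub → P1 → P2 → P4 → P5 → P3 → Hub: 17+14+11+26+28+21 = 117
Hub → P1 → P2 → P5 → P3 → P4 → Hub: 17+14+15+28+7+14 = 95
Hub → P1 → P2 → P5 → P4 → P3 → Hub: 17+14+15+26+7+21 = 100
Hub → P1 → P3 → P2 → P4 → P5 → Hub: 17+10+18+11+26+18 = 100
Hub → P1 → P3 → P2 → P5 → P4 → Hub: 17+10+18+15+26+14 = 100
Hub → P1 → P3 → P4 → P2 → P5 → Hub: 17+10+7+11+15+18 = 78
Hub → P1 → P3 → P4 → P5 → P2 → Hub: 17+10+7+26+15+3 = 78
Hub → P1 → P3 → P5 → P2 → P4 → Hub: 17+10+28+15+11+14 = 95
Hub → P1 → P3 → P5 → P4 → P2 → Hub: 17+10+28+26+11+3 = 95
Hub → P1 → P4 → P2 → P3 → P5 → Hub: 17+3+11+18+28+18 = 95
Hub → P1 → P4 → P2 → P5 → P3 → Hub: 17+3+11+15+28+21 = 95
… (46 more)
Hub → P1 → P4 → P3 → P5 → P2 → Hub: 17+3+7+28+15+3 = 73  ← best
The minimum is 73.
One optimal route: Hub → P1 → P4 → P3 → P5 → P2 → Hub (or its reverse).

73 — the shortest possible round trip.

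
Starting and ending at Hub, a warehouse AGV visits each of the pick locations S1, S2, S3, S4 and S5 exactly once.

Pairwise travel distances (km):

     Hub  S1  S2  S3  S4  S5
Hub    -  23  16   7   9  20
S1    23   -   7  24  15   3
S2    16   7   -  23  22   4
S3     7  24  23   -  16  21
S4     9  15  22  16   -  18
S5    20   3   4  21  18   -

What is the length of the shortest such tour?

With 5 stops there are 5!/2 = 60 distinct round trips (a route and its reverse cost the same).
Hub - S1 - S2 - S3 - S4 - S5 - Hub: 23+7+23+16+18+20 = 107
Hub - S1 - S2 - S3 - S5 - S4 - Hub: 23+7+23+21+18+9 = 101
Hub - S1 - S2 - S4 - S3 - S5 - Hub: 23+7+22+16+21+20 = 109
Hub - S1 - S2 - S4 - S5 - S3 - Hub: 23+7+22+18+21+7 = 98
Hub - S1 - S2 - S5 - S3 - S4 - Hub: 23+7+4+21+16+9 = 80
Hub - S1 - S2 - S5 - S4 - S3 - Hub: 23+7+4+18+16+7 = 75
Hub - S1 - S3 - S2 - S4 - S5 - Hub: 23+24+23+22+18+20 = 130
Hub - S1 - S3 - S2 - S5 - S4 - Hub: 23+24+23+4+18+9 = 101
Hub - S1 - S3 - S4 - S2 - S5 - Hub: 23+24+16+22+4+20 = 109
Hub - S1 - S3 - S4 - S5 - S2 - Hub: 23+24+16+18+4+16 = 101
Hub - S1 - S3 - S5 - S2 - S4 - Hub: 23+24+21+4+22+9 = 103
Hub - S1 - S3 - S5 - S4 - S2 - Hub: 23+24+21+18+22+16 = 124
Hub - S1 - S4 - S2 - S3 - S5 - Hub: 23+15+22+23+21+20 = 124
Hub - S1 - S4 - S2 - S5 - S3 - Hub: 23+15+22+4+21+7 = 92
… (46 more)
Hub - S2 - S5 - S1 - S4 - S3 - Hub: 16+4+3+15+16+7 = 61  ← best
The minimum is 61.
One optimal route: Hub → S2 → S5 → S1 → S4 → S3 → Hub (or its reverse).

Shortest round trip = 61 km.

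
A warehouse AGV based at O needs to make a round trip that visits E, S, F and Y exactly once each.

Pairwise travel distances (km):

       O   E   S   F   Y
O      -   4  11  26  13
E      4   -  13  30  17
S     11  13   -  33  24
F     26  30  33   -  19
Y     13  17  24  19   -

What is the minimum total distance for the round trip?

There are 12 distinct closed tours to check (reversals are equivalent).
O→E→S→F→Y→O: 4+13+33+19+13 = 82
O→E→S→Y→F→O: 4+13+24+19+26 = 86
O→E→F→S→Y→O: 4+30+33+24+13 = 104
O→E→F→Y→S→O: 4+30+19+24+11 = 88
O→E→Y→S→F→O: 4+17+24+33+26 = 104
O→E→Y→F→S→O: 4+17+19+33+11 = 84
O→S→E→F→Y→O: 11+13+30+19+13 = 86
O→S→E→Y→F→O: 11+13+17+19+26 = 86
O→S→F→E→Y→O: 11+33+30+17+13 = 104
O→S→Y→E→F→O: 11+24+17+30+26 = 108
O→F→E→S→Y→O: 26+30+13+24+13 = 106
O→F→S→E→Y→O: 26+33+13+17+13 = 102
The minimum is 82.
One optimal route: O → E → S → F → Y → O (or its reverse).

Minimum total distance: 82 km.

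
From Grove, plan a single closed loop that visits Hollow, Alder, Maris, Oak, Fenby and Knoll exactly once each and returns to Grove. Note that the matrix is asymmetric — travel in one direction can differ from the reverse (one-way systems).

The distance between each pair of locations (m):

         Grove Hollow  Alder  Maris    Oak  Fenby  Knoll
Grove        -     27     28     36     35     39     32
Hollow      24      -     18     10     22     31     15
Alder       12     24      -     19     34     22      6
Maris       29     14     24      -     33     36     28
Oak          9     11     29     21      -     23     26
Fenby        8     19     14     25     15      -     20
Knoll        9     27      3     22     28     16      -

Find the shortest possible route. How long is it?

107 m — the shortest possible round trip.

Grove → Hollow → Alder → Maris → Oak → Fenby → Knoll → Grove: 27+18+19+33+23+20+9 = 149
Grove → Hollow → Alder → Maris → Oak → Knoll → Fenby → Grove: 27+18+19+33+26+16+8 = 147
Grove → Hollow → Alder → Maris → Fenby → Oak → Knoll → Grove: 27+18+19+36+15+26+9 = 150
Grove → Hollow → Alder → Maris → Fenby → Knoll → Oak → Grove: 27+18+19+36+20+28+9 = 157
Grove → Hollow → Alder → Maris → Knoll → Oak → Fenby → Grove: 27+18+19+28+28+23+8 = 151
Grove → Hollow → Alder → Maris → Knoll → Fenby → Oak → Grove: 27+18+19+28+16+15+9 = 132
Grove → Hollow → Alder → Oak → Maris → Fenby → Knoll → Grove: 27+18+34+21+36+20+9 = 165
Grove → Hollow → Alder → Oak → Maris → Knoll → Fenby → Grove: 27+18+34+21+28+16+8 = 152
… (712 more)
Grove → Hollow → Maris → Alder → Knoll → Fenby → Oak → Grove: 27+10+24+6+16+15+9 = 107  ← best
The minimum is 107.
One optimal route: Grove → Hollow → Maris → Alder → Knoll → Fenby → Oak → Grove.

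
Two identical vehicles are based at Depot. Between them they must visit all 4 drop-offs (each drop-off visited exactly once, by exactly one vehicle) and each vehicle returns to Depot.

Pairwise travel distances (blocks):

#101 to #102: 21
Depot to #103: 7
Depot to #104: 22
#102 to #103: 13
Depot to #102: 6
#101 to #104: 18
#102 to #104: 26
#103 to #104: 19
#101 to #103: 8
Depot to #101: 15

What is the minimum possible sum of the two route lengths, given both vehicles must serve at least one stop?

67 blocks — the smallest possible combined total.

Check every non-empty split of the stops between the two vehicles; for each half take its own optimal tour:
  {#101} + {#102, #103, #104}: 30 + 58 = 88
  {#102} + {#101, #103, #104}: 12 + 55 = 67
  {#101, #102} + {#103, #104}: 42 + 48 = 90
  {#103} + {#101, #102, #104}: 14 + 65 = 79
  {#101, #103} + {#102, #104}: 30 + 54 = 84
  {#102, #103} + {#101, #104}: 26 + 55 = 81
  … (7 splits in total)
Best: vehicle 1 Depot → #102 → Depot = 12; vehicle 2 Depot → #103 → #101 → #104 → Depot = 55; combined 67.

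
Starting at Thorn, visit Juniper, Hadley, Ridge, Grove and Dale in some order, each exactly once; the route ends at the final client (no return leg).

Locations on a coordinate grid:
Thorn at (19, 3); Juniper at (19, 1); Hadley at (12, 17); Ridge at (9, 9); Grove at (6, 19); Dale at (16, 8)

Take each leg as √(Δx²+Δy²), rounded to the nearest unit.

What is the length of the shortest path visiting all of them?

Shortest open route: 32.

There are 5! = 120 possible orderings.
Thorn → Juniper → Hadley → Ridge → Grove → Dale: 2+17+9+10+15 = 53
Thorn → Juniper → Hadley → Ridge → Dale → Grove: 2+17+9+7+15 = 50
Thorn → Juniper → Hadley → Grove → Ridge → Dale: 2+17+6+10+7 = 42
Thorn → Juniper → Hadley → Grove → Dale → Ridge: 2+17+6+15+7 = 47
Thorn → Juniper → Hadley → Dale → Ridge → Grove: 2+17+10+7+10 = 46
Thorn → Juniper → Hadley → Dale → Grove → Ridge: 2+17+10+15+10 = 54
Thorn → Juniper → Ridge → Hadley → Grove → Dale: 2+13+9+6+15 = 45
Thorn → Juniper → Ridge → Hadley → Dale → Grove: 2+13+9+10+15 = 49
Thorn → Juniper → Ridge → Grove → Hadley → Dale: 2+13+10+6+10 = 41
Thorn → Juniper → Ridge → Grove → Dale → Hadley: 2+13+10+15+10 = 50
Thorn → Juniper → Ridge → Dale → Hadley → Grove: 2+13+7+10+6 = 38
Thorn → Juniper → Ridge → Dale → Grove → Hadley: 2+13+7+15+6 = 43
Thorn → Juniper → Grove → Hadley → Ridge → Dale: 2+22+6+9+7 = 46
Thorn → Juniper → Grove → Hadley → Dale → Ridge: 2+22+6+10+7 = 47
… (106 more)
Thorn → Juniper → Dale → Ridge → Hadley → Grove: 2+8+7+9+6 = 32  ← best
The minimum is 32.
One shortest path: Thorn → Juniper → Dale → Ridge → Hadley → Grove.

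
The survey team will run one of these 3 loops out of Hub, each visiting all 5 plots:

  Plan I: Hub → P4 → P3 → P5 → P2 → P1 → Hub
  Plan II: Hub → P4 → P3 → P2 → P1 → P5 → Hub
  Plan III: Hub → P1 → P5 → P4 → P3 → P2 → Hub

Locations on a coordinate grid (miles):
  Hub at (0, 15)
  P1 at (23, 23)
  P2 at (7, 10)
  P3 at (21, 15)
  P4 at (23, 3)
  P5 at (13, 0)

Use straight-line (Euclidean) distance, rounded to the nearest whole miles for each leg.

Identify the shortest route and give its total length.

Shortest is Plan III, total 95 miles.

Plan I: 26 + 12 + 17 + 12 + 21 + 24 = 112
Plan II: 26 + 12 + 15 + 21 + 25 + 20 = 119
Plan III: 24 + 25 + 10 + 12 + 15 + 9 = 95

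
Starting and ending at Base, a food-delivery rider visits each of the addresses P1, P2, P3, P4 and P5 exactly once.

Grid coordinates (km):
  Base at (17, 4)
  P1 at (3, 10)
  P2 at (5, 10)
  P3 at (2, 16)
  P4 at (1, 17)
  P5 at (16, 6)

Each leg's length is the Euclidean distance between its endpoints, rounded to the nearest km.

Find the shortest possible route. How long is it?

42 km — the shortest possible round trip.

With 5 stops there are 5!/2 = 60 distinct round trips (a route and its reverse cost the same).
Base→P1→P2→P3→P4→P5→Base: 15+2+7+1+19+2 = 46
Base→P1→P2→P3→P5→P4→Base: 15+2+7+17+19+21 = 81
Base→P1→P2→P4→P3→P5→Base: 15+2+8+1+17+2 = 45
Base→P1→P2→P4→P5→P3→Base: 15+2+8+19+17+19 = 80
Base→P1→P2→P5→P3→P4→Base: 15+2+12+17+1+21 = 68
Base→P1→P2→P5→P4→P3→Base: 15+2+12+19+1+19 = 68
Base→P1→P3→P2→P4→P5→Base: 15+6+7+8+19+2 = 57
Base→P1→P3→P2→P5→P4→Base: 15+6+7+12+19+21 = 80
Base→P1→P3→P4→P2→P5→Base: 15+6+1+8+12+2 = 44
Base→P1→P3→P4→P5→P2→Base: 15+6+1+19+12+13 = 66
Base→P1→P3→P5→P2→P4→Base: 15+6+17+12+8+21 = 79
Base→P1→P3→P5→P4→P2→Base: 15+6+17+19+8+13 = 78
Base→P1→P4→P2→P3→P5→Base: 15+7+8+7+17+2 = 56
Base→P1→P4→P2→P5→P3→Base: 15+7+8+12+17+19 = 78
… (46 more)
Base→P2→P1→P4→P3→P5→Base: 13+2+7+1+17+2 = 42  ← best
The minimum is 42.
One optimal route: Base → P2 → P1 → P4 → P3 → P5 → Base (or its reverse).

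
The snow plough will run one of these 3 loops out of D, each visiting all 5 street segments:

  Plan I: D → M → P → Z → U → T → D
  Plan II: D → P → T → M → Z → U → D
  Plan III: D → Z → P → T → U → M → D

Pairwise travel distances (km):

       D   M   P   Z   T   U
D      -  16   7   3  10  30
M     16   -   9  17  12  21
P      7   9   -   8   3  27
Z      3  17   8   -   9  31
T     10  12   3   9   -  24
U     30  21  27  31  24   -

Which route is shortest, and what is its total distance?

Plan I: 16 + 9 + 8 + 31 + 24 + 10 = 98
Plan II: 7 + 3 + 12 + 17 + 31 + 30 = 100
Plan III: 3 + 8 + 3 + 24 + 21 + 16 = 75

Shortest is Plan III, total 75 km.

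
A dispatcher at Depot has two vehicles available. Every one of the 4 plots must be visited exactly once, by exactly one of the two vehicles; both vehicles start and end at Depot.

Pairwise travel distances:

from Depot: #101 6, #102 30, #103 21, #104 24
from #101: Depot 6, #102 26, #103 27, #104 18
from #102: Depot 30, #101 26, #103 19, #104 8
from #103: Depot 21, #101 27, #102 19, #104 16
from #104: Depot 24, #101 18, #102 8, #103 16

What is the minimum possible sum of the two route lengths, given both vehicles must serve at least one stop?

84 — the smallest possible combined total.

Try each way of splitting the stops between the two vehicles (each non-empty) and, for each split, find the best tour for each vehicle:
  {#101} + {#102, #103, #104}: 12 + 72 = 84
  {#102} + {#101, #103, #104}: 60 + 61 = 121
  {#101, #102} + {#103, #104}: 62 + 61 = 123
  {#103} + {#101, #102, #104}: 42 + 62 = 104
  {#101, #103} + {#102, #104}: 54 + 62 = 116
  {#102, #103} + {#101, #104}: 70 + 48 = 118
  … (7 splits in total)
Best: vehicle 1 Depot → #101 → Depot = 12; vehicle 2 Depot → #103 → #102 → #104 → Depot = 72; combined 84.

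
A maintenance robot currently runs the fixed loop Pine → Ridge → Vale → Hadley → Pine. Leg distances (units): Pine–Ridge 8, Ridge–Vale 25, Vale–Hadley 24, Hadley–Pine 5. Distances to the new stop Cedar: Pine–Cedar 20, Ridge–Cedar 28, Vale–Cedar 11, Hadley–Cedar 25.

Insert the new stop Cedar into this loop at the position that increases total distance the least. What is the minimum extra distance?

Minimum extra distance: 12, inserting Cedar between Vale and Hadley.

Insertion cost between consecutive stops i–j is d(i,Cedar) + d(Cedar,j) − d(i,j):
  between Pine and Ridge: 20 + 28 − 8 = 40
  between Ridge and Vale: 28 + 11 − 25 = 14
  between Vale and Hadley: 11 + 25 − 24 = 12
  between Hadley and Pine: 25 + 20 − 5 = 40
Cheapest insertion is between Vale and Hadley, adding 12.
New total = 62 + 12 = 74.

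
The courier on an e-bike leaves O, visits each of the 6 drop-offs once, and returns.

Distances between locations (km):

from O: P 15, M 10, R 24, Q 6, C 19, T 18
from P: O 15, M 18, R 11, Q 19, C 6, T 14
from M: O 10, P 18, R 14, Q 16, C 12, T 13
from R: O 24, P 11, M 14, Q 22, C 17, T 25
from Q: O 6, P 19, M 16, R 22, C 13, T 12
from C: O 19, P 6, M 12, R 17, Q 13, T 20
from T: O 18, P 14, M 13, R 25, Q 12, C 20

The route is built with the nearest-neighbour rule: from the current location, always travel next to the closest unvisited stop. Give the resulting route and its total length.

Nearest-neighbour total = 84 km; route O → Q → T → M → C → P → R → O.

At O the remaining stops are Q 6, M 10, P 15, T 18, C 19, R 24; go to Q.
At Q the remaining stops are T 12, C 13, M 16, P 19, R 22; go to T.
At T the remaining stops are M 13, P 14, C 20, R 25; go to M.
At M the remaining stops are C 12, R 14, P 18; go to C.
At C the remaining stops are P 6, R 17; go to P.
At P the remaining stops are R 11; go to R.
Return R→O: 24.
Total = 6 + 12 + 13 + 12 + 6 + 11 + 24 = 84.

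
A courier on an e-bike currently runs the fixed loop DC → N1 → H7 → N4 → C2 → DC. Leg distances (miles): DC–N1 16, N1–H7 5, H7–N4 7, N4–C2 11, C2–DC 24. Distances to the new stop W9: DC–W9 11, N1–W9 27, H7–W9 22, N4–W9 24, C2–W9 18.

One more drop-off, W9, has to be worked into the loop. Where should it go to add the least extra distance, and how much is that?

Insertion cost between consecutive stops i–j is d(i,W9) + d(W9,j) − d(i,j):
  between DC and N1: 11 + 27 − 16 = 22
  between N1 and H7: 27 + 22 − 5 = 44
  between H7 and N4: 22 + 24 − 7 = 39
  between N4 and C2: 24 + 18 − 11 = 31
  between C2 and DC: 18 + 11 − 24 = 5
Cheapest insertion is between C2 and DC, adding 5.
New total = 63 + 5 = 68.

Adding 5 miles by placing W9 on the C2–DC leg.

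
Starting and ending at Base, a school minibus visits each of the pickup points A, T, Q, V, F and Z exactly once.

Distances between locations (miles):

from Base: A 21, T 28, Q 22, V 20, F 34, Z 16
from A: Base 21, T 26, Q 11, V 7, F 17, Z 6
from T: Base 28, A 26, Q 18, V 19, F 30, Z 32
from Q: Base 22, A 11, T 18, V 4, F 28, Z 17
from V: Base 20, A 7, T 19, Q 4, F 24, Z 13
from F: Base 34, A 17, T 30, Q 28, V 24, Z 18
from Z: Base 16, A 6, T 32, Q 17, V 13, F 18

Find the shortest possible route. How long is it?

There are 360 distinct closed tours to check (reversals are equivalent).
Base→A→T→Q→V→F→Z→Base: 21+26+18+4+24+18+16 = 127
Base→A→T→Q→V→Z→F→Base: 21+26+18+4+13+18+34 = 134
Base→A→T→Q→F→V→Z→Base: 21+26+18+28+24+13+16 = 146
Base→A→T→Q→F→Z→V→Base: 21+26+18+28+18+13+20 = 144
Base→A→T→Q→Z→V→F→Base: 21+26+18+17+13+24+34 = 153
Base→A→T→Q→Z→F→V→Base: 21+26+18+17+18+24+20 = 144
Base→A→T→V→Q→F→Z→Base: 21+26+19+4+28+18+16 = 132
Base→A→T→V→Q→Z→F→Base: 21+26+19+4+17+18+34 = 139
… (352 more)
Base→T→Q→V→A→F→Z→Base: 28+18+4+7+17+18+16 = 108  ← best
The minimum is 108.
One optimal route: Base → T → Q → V → A → F → Z → Base (or its reverse).

108 miles — the shortest possible round trip.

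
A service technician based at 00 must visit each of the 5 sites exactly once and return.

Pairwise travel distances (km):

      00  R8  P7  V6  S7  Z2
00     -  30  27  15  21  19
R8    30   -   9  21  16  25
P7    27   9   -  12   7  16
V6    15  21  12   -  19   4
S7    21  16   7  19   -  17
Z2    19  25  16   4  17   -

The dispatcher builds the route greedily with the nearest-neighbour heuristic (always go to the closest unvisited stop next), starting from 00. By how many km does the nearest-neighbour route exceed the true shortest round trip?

From 00: V6=15, Z2=19, S7=21, P7=27, R8=30 → choose V6 (15).
From V6: Z2=4, P7=12, S7=19, R8=21 → choose Z2 (4).
From Z2: P7=16, S7=17, R8=25 → choose P7 (16).
From P7: S7=7, R8=9 → choose S7 (7).
From S7: R8=16 → choose R8 (16).
NN route 00 → V6 → Z2 → P7 → S7 → R8 → 00 costs 88.
Optimal: 00 → V6 → Z2 → R8 → P7 → S7 → 00 costs 81 (by enumerating all 60 distinct tours).
Excess = 88 − 81 = 7.

Excess over optimum: 7 km.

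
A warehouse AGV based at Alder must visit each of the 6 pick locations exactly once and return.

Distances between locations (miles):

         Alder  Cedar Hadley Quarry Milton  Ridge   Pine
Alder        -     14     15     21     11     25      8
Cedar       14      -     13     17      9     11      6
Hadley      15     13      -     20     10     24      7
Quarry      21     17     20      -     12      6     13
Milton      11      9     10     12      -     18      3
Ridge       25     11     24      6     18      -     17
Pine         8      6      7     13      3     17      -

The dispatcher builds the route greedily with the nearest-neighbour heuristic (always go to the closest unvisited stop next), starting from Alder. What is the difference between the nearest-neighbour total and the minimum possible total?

Excess over optimum: 4 miles.

From Alder: Pine=8, Milton=11, Cedar=14, Hadley=15, Quarry=21, Ridge=25 → choose Pine (8).
From Pine: Milton=3, Cedar=6, Hadley=7, Quarry=13, Ridge=17 → choose Milton (3).
From Milton: Cedar=9, Hadley=10, Quarry=12, Ridge=18 → choose Cedar (9).
From Cedar: Ridge=11, Hadley=13, Quarry=17 → choose Ridge (11).
From Ridge: Quarry=6, Hadley=24 → choose Quarry (6).
From Quarry: Hadley=20 → choose Hadley (20).
NN route Alder → Pine → Milton → Cedar → Ridge → Quarry → Hadley → Alder costs 72.
Optimal: Alder → Cedar → Ridge → Quarry → Milton → Hadley → Pine → Alder costs 68 (by enumerating all 360 distinct tours).
Excess = 72 − 68 = 4.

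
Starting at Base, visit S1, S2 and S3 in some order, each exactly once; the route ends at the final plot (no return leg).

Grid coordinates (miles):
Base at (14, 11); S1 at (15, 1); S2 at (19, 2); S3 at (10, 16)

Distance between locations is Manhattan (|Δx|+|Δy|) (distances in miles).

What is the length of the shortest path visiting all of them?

There are 3! = 6 possible orderings.
Base - S1 - S2 - S3: 11+5+23 = 39
Base - S1 - S3 - S2: 11+20+23 = 54
Base - S2 - S1 - S3: 14+5+20 = 39
Base - S2 - S3 - S1: 14+23+20 = 57
Base - S3 - S1 - S2: 9+20+5 = 34
Base - S3 - S2 - S1: 9+23+5 = 37
The minimum is 34.
One shortest path: Base → S3 → S1 → S2.

Shortest open route: 34 miles.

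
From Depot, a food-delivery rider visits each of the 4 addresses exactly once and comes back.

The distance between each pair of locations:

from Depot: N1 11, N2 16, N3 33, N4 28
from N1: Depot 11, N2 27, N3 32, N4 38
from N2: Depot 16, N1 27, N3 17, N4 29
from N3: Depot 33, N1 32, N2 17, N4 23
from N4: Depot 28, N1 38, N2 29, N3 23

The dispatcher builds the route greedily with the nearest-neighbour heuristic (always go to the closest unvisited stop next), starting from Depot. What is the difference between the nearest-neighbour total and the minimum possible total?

From Depot: N1=11, N2=16, N4=28, N3=33 → choose N1 (11).
From N1: N2=27, N3=32, N4=38 → choose N2 (27).
From N2: N3=17, N4=29 → choose N3 (17).
From N3: N4=23 → choose N4 (23).
NN route Depot → N1 → N2 → N3 → N4 → Depot costs 106.
Optimal: Depot → N1 → N4 → N3 → N2 → Depot costs 105 (by enumerating all 12 distinct tours).
Excess = 106 − 105 = 1.

The nearest-neighbour route is 1 longer than optimal.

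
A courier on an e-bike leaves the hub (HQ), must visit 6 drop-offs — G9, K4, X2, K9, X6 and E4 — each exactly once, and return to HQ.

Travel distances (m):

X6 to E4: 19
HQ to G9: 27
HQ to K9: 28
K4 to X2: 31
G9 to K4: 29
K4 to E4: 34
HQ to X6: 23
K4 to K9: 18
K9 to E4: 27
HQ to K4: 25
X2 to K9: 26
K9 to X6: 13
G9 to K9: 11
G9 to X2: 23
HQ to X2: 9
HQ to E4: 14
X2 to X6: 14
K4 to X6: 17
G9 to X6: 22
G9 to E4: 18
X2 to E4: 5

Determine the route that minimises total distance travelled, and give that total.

Minimum total distance: 98 m.

With 6 stops there are 6!/2 = 360 distinct round trips (a route and its reverse cost the same).
HQ - G9 - K4 - X2 - K9 - X6 - E4 - HQ: 27+29+31+26+13+19+14 = 159
HQ - G9 - K4 - X2 - K9 - E4 - X6 - HQ: 27+29+31+26+27+19+23 = 182
HQ - G9 - K4 - X2 - X6 - K9 - E4 - HQ: 27+29+31+14+13+27+14 = 155
HQ - G9 - K4 - X2 - X6 - E4 - K9 - HQ: 27+29+31+14+19+27+28 = 175
HQ - G9 - K4 - X2 - E4 - K9 - X6 - HQ: 27+29+31+5+27+13+23 = 155
HQ - G9 - K4 - X2 - E4 - X6 - K9 - HQ: 27+29+31+5+19+13+28 = 152
HQ - G9 - K4 - K9 - X2 - X6 - E4 - HQ: 27+29+18+26+14+19+14 = 147
HQ - G9 - K4 - K9 - X2 - E4 - X6 - HQ: 27+29+18+26+5+19+23 = 147
… (352 more)
HQ - K4 - X6 - K9 - G9 - E4 - X2 - HQ: 25+17+13+11+18+5+9 = 98  ← best
The minimum is 98.
One optimal route: HQ → K4 → X6 → K9 → G9 → E4 → X2 → HQ (or its reverse).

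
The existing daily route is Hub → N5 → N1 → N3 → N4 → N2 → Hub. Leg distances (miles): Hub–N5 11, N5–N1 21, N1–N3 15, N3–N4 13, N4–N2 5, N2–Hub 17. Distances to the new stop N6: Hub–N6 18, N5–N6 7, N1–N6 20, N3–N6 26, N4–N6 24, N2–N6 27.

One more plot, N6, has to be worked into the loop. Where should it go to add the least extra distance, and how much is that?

Insertion cost between consecutive stops i–j is d(i,N6) + d(N6,j) − d(i,j):
  between Hub and N5: 18 + 7 − 11 = 14
  between N5 and N1: 7 + 20 − 21 = 6
  between N1 and N3: 20 + 26 − 15 = 31
  between N3 and N4: 26 + 24 − 13 = 37
  between N4 and N2: 24 + 27 − 5 = 46
  between N2 and Hub: 27 + 18 − 17 = 28
Cheapest insertion is between N5 and N1, adding 6.
New total = 82 + 6 = 88.

Adding 6 miles by placing N6 on the N5–N1 leg.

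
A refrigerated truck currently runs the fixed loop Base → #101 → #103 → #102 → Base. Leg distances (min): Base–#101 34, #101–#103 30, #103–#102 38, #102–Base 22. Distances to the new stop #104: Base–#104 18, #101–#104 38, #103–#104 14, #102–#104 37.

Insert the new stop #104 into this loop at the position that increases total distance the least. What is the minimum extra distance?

Insertion cost between consecutive stops i–j is d(i,#104) + d(#104,j) − d(i,j):
  between Base and #101: 18 + 38 − 34 = 22
  between #101 and #103: 38 + 14 − 30 = 22
  between #103 and #102: 14 + 37 − 38 = 13
  between #102 and Base: 37 + 18 − 22 = 33
Cheapest insertion is between #103 and #102, adding 13.
New total = 124 + 13 = 137.

Minimum extra distance: 13 min, inserting #104 between #103 and #102.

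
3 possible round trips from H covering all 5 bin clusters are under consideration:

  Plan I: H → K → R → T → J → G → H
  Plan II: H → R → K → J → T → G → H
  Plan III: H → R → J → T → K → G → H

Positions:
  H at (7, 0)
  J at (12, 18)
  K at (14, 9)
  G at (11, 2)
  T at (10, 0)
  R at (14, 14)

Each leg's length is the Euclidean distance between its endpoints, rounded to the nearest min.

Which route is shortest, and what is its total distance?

Plan I: 11 + 5 + 15 + 18 + 16 + 4 = 69
Plan II: 16 + 5 + 9 + 18 + 2 + 4 = 54
Plan III: 16 + 4 + 18 + 10 + 8 + 4 = 60

54 min — Plan II is the shortest.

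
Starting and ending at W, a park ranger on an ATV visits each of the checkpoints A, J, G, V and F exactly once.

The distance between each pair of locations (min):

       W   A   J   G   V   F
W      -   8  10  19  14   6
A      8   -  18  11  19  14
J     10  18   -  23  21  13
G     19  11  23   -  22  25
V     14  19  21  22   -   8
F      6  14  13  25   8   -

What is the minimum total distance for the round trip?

W - A - J - G - V - F - W: 8+18+23+22+8+6 = 85
W - A - J - G - F - V - W: 8+18+23+25+8+14 = 96
W - A - J - V - G - F - W: 8+18+21+22+25+6 = 100
W - A - J - V - F - G - W: 8+18+21+8+25+19 = 99
W - A - J - F - G - V - W: 8+18+13+25+22+14 = 100
W - A - J - F - V - G - W: 8+18+13+8+22+19 = 88
W - A - G - J - V - F - W: 8+11+23+21+8+6 = 77
W - A - G - J - F - V - W: 8+11+23+13+8+14 = 77
W - A - G - V - J - F - W: 8+11+22+21+13+6 = 81
W - A - G - V - F - J - W: 8+11+22+8+13+10 = 72
W - A - G - F - J - V - W: 8+11+25+13+21+14 = 92
W - A - G - F - V - J - W: 8+11+25+8+21+10 = 83
W - A - V - J - G - F - W: 8+19+21+23+25+6 = 102
W - A - V - J - F - G - W: 8+19+21+13+25+19 = 105
… (46 more)
The minimum is 72.
One optimal route: W → A → G → V → F → J → W (or its reverse).

Shortest round trip = 72 min.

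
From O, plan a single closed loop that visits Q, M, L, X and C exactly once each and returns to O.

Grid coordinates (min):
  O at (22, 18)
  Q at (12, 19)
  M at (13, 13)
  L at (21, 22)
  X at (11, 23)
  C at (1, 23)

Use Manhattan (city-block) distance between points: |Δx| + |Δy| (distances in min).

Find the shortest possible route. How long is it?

62 min — the shortest possible round trip.

O-Q-M-L-X-C-O: 11+7+17+11+10+26 = 82
O-Q-M-L-C-X-O: 11+7+17+21+10+16 = 82
O-Q-M-X-L-C-O: 11+7+12+11+21+26 = 88
O-Q-M-X-C-L-O: 11+7+12+10+21+5 = 66
O-Q-M-C-L-X-O: 11+7+22+21+11+16 = 88
O-Q-M-C-X-L-O: 11+7+22+10+11+5 = 66
O-Q-L-M-X-C-O: 11+12+17+12+10+26 = 88
O-Q-L-M-C-X-O: 11+12+17+22+10+16 = 88
O-Q-L-X-M-C-O: 11+12+11+12+22+26 = 94
O-Q-L-X-C-M-O: 11+12+11+10+22+14 = 80
O-Q-L-C-M-X-O: 11+12+21+22+12+16 = 94
O-Q-L-C-X-M-O: 11+12+21+10+12+14 = 80
O-Q-X-M-L-C-O: 11+5+12+17+21+26 = 92
O-Q-X-M-C-L-O: 11+5+12+22+21+5 = 76
… (46 more)
O-M-Q-X-C-L-O: 14+7+5+10+21+5 = 62  ← best
The minimum is 62.
One optimal route: O → M → Q → X → C → L → O (or its reverse).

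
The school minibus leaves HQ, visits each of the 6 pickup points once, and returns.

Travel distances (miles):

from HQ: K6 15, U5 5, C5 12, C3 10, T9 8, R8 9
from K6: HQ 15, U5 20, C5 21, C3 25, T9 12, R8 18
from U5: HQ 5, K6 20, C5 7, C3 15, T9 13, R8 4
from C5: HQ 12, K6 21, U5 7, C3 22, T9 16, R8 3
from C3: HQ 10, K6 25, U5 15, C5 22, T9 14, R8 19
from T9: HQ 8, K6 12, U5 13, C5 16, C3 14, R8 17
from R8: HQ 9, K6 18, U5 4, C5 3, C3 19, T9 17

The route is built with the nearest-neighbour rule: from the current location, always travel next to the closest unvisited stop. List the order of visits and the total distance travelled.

Nearest-neighbour total = 75 miles; route HQ → U5 → R8 → C5 → T9 → K6 → C3 → HQ.

At HQ the remaining stops are U5 5, T9 8, R8 9, C3 10, C5 12, K6 15; go to U5.
At U5 the remaining stops are R8 4, C5 7, T9 13, C3 15, K6 20; go to R8.
At R8 the remaining stops are C5 3, T9 17, K6 18, C3 19; go to C5.
At C5 the remaining stops are T9 16, K6 21, C3 22; go to T9.
At T9 the remaining stops are K6 12, C3 14; go to K6.
At K6 the remaining stops are C3 25; go to C3.
Return C3→HQ: 10.
Total = 5 + 4 + 3 + 16 + 12 + 25 + 10 = 75.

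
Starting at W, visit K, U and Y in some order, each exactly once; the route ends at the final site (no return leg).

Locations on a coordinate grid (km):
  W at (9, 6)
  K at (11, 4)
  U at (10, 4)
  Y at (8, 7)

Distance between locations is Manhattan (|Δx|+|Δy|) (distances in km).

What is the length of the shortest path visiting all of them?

Shortest open route: 8 km.

There are 3! = 6 possible orderings.
W - K - U - Y: 4+1+5 = 10
W - K - Y - U: 4+6+5 = 15
W - U - K - Y: 3+1+6 = 10
W - U - Y - K: 3+5+6 = 14
W - Y - K - U: 2+6+1 = 9
W - Y - U - K: 2+5+1 = 8
The minimum is 8.
One shortest path: W → Y → U → K.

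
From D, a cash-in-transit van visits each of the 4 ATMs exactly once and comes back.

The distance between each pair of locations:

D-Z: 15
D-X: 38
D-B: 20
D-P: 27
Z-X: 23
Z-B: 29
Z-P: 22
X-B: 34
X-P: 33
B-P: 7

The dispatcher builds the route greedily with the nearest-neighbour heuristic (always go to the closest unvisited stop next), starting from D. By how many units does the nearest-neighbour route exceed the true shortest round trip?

From D: Z=15, B=20, P=27, X=38 → choose Z (15).
From Z: P=22, X=23, B=29 → choose P (22).
From P: B=7, X=33 → choose B (7).
From B: X=34 → choose X (34).
NN route D → Z → P → B → X → D costs 116.
Optimal: D → Z → X → P → B → D costs 98 (by enumerating all 12 distinct tours).
Excess = 116 − 98 = 18.

The nearest-neighbour route is 18 longer than optimal.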